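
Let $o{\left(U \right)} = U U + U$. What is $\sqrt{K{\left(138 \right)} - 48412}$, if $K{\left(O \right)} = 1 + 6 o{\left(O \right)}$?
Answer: $3 \sqrt{7409} \approx 258.23$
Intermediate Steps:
$o{\left(U \right)} = U + U^{2}$ ($o{\left(U \right)} = U^{2} + U = U + U^{2}$)
$K{\left(O \right)} = 1 + 6 O \left(1 + O\right)$
$\sqrt{K{\left(138 \right)} - 48412} = \sqrt{\left(1 + 6 \cdot 138 \left(1 + 138\right)\right) - 48412} = \sqrt{\left(1 + 6 \cdot 138 \cdot 139\right) - 48412} = \sqrt{\left(1 + 115092\right) - 48412} = \sqrt{115093 - 48412} = \sqrt{66681} = 3 \sqrt{7409}$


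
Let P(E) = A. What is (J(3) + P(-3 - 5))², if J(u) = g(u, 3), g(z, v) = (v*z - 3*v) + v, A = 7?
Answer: 100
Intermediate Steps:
P(E) = 7
g(z, v) = -2*v + v*z (g(z, v) = (-3*v + v*z) + v = -2*v + v*z)
J(u) = -6 + 3*u (J(u) = 3*(-2 + u) = -6 + 3*u)
(J(3) + P(-3 - 5))² = ((-6 + 3*3) + 7)² = ((-6 + 9) + 7)² = (3 + 7)² = 10² = 100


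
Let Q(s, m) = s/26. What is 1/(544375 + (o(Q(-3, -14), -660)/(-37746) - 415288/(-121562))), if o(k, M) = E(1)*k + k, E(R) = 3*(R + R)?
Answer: 19883410092/10824099296254975 ≈ 1.8370e-6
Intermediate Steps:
Q(s, m) = s/26 (Q(s, m) = s*(1/26) = s/26)
E(R) = 6*R (E(R) = 3*(2*R) = 6*R)
o(k, M) = 7*k (o(k, M) = (6*1)*k + k = 6*k + k = 7*k)
1/(544375 + (o(Q(-3, -14), -660)/(-37746) - 415288/(-121562))) = 1/(544375 + ((7*((1/26)*(-3)))/(-37746) - 415288/(-121562))) = 1/(544375 + ((7*(-3/26))*(-1/37746) - 415288*(-1/121562))) = 1/(544375 + (-21/26*(-1/37746) + 207644/60781)) = 1/(544375 + (7/327132 + 207644/60781)) = 1/(544375 + 67927422475/19883410092) = 1/(10824099296254975/19883410092) = 19883410092/10824099296254975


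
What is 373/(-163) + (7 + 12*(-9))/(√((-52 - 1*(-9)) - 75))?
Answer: -373/163 + 101*I*√118/118 ≈ -2.2883 + 9.2978*I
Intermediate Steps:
373/(-163) + (7 + 12*(-9))/(√((-52 - 1*(-9)) - 75)) = 373*(-1/163) + (7 - 108)/(√((-52 + 9) - 75)) = -373/163 - 101/√(-43 - 75) = -373/163 - 101*(-I*√118/118) = -373/163 - (-101)*I*√118/118 = -373/163 + 101*I*√118/118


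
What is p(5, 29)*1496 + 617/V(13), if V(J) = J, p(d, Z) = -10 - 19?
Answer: -563375/13 ≈ -43337.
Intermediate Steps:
p(d, Z) = -29
p(5, 29)*1496 + 617/V(13) = -29*1496 + 617/13 = -43384 + 617*(1/13) = -43384 + 617/13 = -563375/13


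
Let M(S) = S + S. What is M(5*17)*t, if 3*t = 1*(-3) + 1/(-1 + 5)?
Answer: -935/6 ≈ -155.83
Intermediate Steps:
M(S) = 2*S
t = -11/12 (t = (1*(-3) + 1/(-1 + 5))/3 = (-3 + 1/4)/3 = (1/3)*(-11/4) = -11/12 ≈ -0.91667)
M(5*17)*t = (2*(5*17))*(-11/12) = (2*85)*(-11/12) = 170*(-11/12) = -935/6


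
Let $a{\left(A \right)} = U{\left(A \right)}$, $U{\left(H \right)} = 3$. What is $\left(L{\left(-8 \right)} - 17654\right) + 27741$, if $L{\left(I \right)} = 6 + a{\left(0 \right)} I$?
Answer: $10069$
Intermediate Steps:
$a{\left(A \right)} = 3$
$L{\left(I \right)} = 6 + 3 I$
$\left(L{\left(-8 \right)} - 17654\right) + 27741 = \left(\left(6 + 3 \left(-8\right)\right) - 17654\right) + 27741 = \left(\left(6 - 24\right) - 17654\right) + 27741 = \left(-18 - 17654\right) + 27741 = -17672 + 27741 = 10069$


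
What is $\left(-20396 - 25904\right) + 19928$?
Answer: $-26372$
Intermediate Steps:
$\left(-20396 - 25904\right) + 19928 = -46300 + 19928 = -26372$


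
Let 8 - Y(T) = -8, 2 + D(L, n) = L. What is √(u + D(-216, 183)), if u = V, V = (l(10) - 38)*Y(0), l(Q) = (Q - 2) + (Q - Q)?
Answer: I*√698 ≈ 26.42*I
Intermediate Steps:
D(L, n) = -2 + L
l(Q) = -2 + Q (l(Q) = (-2 + Q) + 0 = -2 + Q)
Y(T) = 16 (Y(T) = 8 - 1*(-8) = 8 + 8 = 16)
V = -480 (V = ((-2 + 10) - 38)*16 = (8 - 38)*16 = -30*16 = -480)
u = -480
√(u + D(-216, 183)) = √(-480 + (-2 - 216)) = √(-480 - 218) = √(-698) = I*√698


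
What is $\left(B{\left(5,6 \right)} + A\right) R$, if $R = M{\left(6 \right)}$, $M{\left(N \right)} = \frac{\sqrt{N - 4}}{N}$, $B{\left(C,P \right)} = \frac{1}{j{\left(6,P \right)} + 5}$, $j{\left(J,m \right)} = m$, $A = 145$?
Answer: $\frac{266 \sqrt{2}}{11} \approx 34.198$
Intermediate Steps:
$B{\left(C,P \right)} = \frac{1}{5 + P}$ ($B{\left(C,P \right)} = \frac{1}{P + 5} = \frac{1}{5 + P}$)
$M{\left(N \right)} = \frac{\sqrt{-4 + N}}{N}$
$R = \frac{\sqrt{2}}{6}$ ($R = \frac{\sqrt{-4 + 6}}{6} = \frac{\sqrt{2}}{6} \approx 0.2357$)
$\left(B{\left(5,6 \right)} + A\right) R = \left(\frac{1}{5 + 6} + 145\right) \frac{\sqrt{2}}{6} = \left(\frac{1}{11} + 145\right) \frac{\sqrt{2}}{6} = \frac{1596 \frac{\sqrt{2}}{6}}{11} = \frac{266 \sqrt{2}}{11}$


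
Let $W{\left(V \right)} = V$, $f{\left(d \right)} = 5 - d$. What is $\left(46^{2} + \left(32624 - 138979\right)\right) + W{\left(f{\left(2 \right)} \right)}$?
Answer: $-104236$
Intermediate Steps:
$\left(46^{2} + \left(32624 - 138979\right)\right) + W{\left(f{\left(2 \right)} \right)} = \left(46^{2} + \left(32624 - 138979\right)\right) + \left(5 - 2\right) = \left(2116 - 106355\right) + \left(5 - 2\right) = -104239 + 3 = -104236$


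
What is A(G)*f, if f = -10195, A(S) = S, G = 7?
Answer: -71365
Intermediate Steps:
A(G)*f = 7*(-10195) = -71365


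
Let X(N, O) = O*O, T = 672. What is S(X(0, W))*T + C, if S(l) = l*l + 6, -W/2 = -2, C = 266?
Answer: 176330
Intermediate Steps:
W = 4 (W = -2*(-2) = 4)
X(N, O) = O**2
S(l) = 6 + l**2 (S(l) = l**2 + 6 = 6 + l**2)
S(X(0, W))*T + C = (6 + (4**2)**2)*672 + 266 = (6 + 16**2)*672 + 266 = (6 + 256)*672 + 266 = 262*672 + 266 = 176064 + 266 = 176330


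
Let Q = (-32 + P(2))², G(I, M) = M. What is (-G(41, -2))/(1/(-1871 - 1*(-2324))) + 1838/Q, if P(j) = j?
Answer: 408619/450 ≈ 908.04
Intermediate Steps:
Q = 900 (Q = (-32 + 2)² = (-30)² = 900)
(-G(41, -2))/(1/(-1871 - 1*(-2324))) + 1838/Q = (-1*(-2))/(1/(-1871 - 1*(-2324))) + 1838/900 = 2/(1/(-1871 + 2324)) + 1838*(1/900) = 2/(1/453) + 919/450 = 2*453 + 919/450 = 906 + 919/450 = 408619/450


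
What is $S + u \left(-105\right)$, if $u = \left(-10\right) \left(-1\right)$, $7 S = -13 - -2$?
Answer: $- \frac{7361}{7} \approx -1051.6$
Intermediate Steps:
$S = - \frac{11}{7}$ ($S = \frac{-13 - -2}{7} = \frac{-13 + 2}{7} = \frac{1}{7} \left(-11\right) = - \frac{11}{7} \approx -1.5714$)
$u = 10$
$S + u \left(-105\right) = - \frac{11}{7} + 10 \left(-105\right) = - \frac{11}{7} - 1050 = - \frac{7361}{7}$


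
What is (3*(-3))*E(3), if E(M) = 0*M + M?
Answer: -27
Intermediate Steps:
E(M) = M (E(M) = 0 + M = M)
(3*(-3))*E(3) = (3*(-3))*3 = -9*3 = -27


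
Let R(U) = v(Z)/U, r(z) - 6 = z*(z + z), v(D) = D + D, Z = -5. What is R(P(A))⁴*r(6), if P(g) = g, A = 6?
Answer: 16250/27 ≈ 601.85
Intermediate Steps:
v(D) = 2*D
r(z) = 6 + 2*z² (r(z) = 6 + z*(z + z) = 6 + z*(2*z) = 6 + 2*z²)
R(U) = -10/U (R(U) = (2*(-5))/U = -10/U)
R(P(A))⁴*r(6) = (-10/6)⁴*(6 + 2*6²) = (-10*⅙)⁴*(6 + 2*36) = (-5/3)⁴*(6 + 72) = (625/81)*78 = 16250/27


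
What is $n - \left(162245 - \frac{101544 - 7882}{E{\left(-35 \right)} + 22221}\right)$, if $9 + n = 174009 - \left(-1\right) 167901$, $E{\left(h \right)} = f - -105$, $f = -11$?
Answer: $\frac{4009117302}{22315} \approx 1.7966 \cdot 10^{5}$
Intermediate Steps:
$E{\left(h \right)} = 94$ ($E{\left(h \right)} = -11 - -105 = -11 + 105 = 94$)
$n = 341901$ ($n = -9 + \left(174009 - \left(-1\right) 167901\right) = -9 + \left(174009 - -167901\right) = -9 + \left(174009 + 167901\right) = -9 + 341910 = 341901$)
$n - \left(162245 - \frac{101544 - 7882}{E{\left(-35 \right)} + 22221}\right) = 341901 - \left(162245 - \frac{101544 - 7882}{94 + 22221}\right) = 341901 - \left(162245 - \frac{93662}{22315}\right) = 341901 + \left(93662 \cdot \frac{1}{22315} - 162245\right) = 341901 + \left(\frac{93662}{22315} - 162245\right) = 341901 - \frac{3620403513}{22315} = \frac{4009117302}{22315}$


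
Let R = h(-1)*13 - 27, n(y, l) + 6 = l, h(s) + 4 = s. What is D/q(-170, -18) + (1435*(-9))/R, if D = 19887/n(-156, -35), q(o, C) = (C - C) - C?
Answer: 1283611/11316 ≈ 113.43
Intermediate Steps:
h(s) = -4 + s
n(y, l) = -6 + l
q(o, C) = -C (q(o, C) = 0 - C = -C)
R = -92 (R = (-4 - 1)*13 - 27 = -5*13 - 27 = -65 - 27 = -92)
D = -19887/41 (D = 19887/(-6 - 35) = 19887/(-41) = 19887*(-1/41) = -19887/41 ≈ -485.05)
D/q(-170, -18) + (1435*(-9))/R = -19887/(41*((-1*(-18)))) + (1435*(-9))/(-92) = -19887/41/18 - 12915*(-1/92) = -19887/41*1/18 + 12915/92 = -6629/246 + 12915/92 = 1283611/11316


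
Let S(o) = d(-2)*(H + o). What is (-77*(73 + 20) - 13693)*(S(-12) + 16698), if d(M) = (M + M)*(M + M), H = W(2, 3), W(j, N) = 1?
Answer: -344549788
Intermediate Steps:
H = 1
d(M) = 4*M² (d(M) = (2*M)*(2*M) = 4*M²)
S(o) = 16 + 16*o (S(o) = (4*(-2)²)*(1 + o) = (4*4)*(1 + o) = 16*(1 + o) = 16 + 16*o)
(-77*(73 + 20) - 13693)*(S(-12) + 16698) = (-77*(73 + 20) - 13693)*((16 + 16*(-12)) + 16698) = (-77*93 - 13693)*((16 - 192) + 16698) = (-7161 - 13693)*(-176 + 16698) = -20854*16522 = -344549788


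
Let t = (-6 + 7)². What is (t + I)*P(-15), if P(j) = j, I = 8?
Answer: -135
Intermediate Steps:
t = 1 (t = 1² = 1)
(t + I)*P(-15) = (1 + 8)*(-15) = 9*(-15) = -135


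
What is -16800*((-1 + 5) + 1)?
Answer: -84000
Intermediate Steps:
-16800*((-1 + 5) + 1) = -16800*(4 + 1) = -16800*5 = -84000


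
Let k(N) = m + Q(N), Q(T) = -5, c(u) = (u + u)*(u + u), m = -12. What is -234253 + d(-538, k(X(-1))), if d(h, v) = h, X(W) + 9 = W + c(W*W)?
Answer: -234791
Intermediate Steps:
c(u) = 4*u² (c(u) = (2*u)*(2*u) = 4*u²)
X(W) = -9 + W + 4*W⁴ (X(W) = -9 + (W + 4*(W*W)²) = -9 + (W + 4*(W²)²) = -9 + (W + 4*W⁴) = -9 + W + 4*W⁴)
k(N) = -17 (k(N) = -12 - 5 = -17)
-234253 + d(-538, k(X(-1))) = -234253 - 538 = -234791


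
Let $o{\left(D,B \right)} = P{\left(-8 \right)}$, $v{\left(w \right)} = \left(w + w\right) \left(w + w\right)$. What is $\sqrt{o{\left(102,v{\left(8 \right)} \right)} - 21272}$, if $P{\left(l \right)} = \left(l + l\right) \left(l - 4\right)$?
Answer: $2 i \sqrt{5270} \approx 145.19 i$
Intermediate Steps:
$P{\left(l \right)} = 2 l \left(-4 + l\right)$
$v{\left(w \right)} = 4 w^{2}$ ($v{\left(w \right)} = 2 w 2 w = 4 w^{2}$)
$o{\left(D,B \right)} = 192$ ($o{\left(D,B \right)} = 2 \left(-8\right) \left(-4 - 8\right) = 2 \left(-8\right) \left(-12\right) = 192$)
$\sqrt{o{\left(102,v{\left(8 \right)} \right)} - 21272} = \sqrt{192 - 21272} = \sqrt{-21080} = 2 i \sqrt{5270}$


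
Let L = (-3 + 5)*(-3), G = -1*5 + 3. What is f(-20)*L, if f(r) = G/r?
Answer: -⅗ ≈ -0.60000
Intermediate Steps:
G = -2 (G = -5 + 3 = -2)
f(r) = -2/r
L = -6 (L = 2*(-3) = -6)
f(-20)*L = -2/(-20)*(-6) = -2*(-1/20)*(-6) = (⅒)*(-6) = -⅗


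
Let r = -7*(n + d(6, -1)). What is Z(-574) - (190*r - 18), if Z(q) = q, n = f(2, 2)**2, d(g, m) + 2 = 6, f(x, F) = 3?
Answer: 16734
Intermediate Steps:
d(g, m) = 4 (d(g, m) = -2 + 6 = 4)
n = 9 (n = 3**2 = 9)
r = -91 (r = -7*(9 + 4) = -7*13 = -91)
Z(-574) - (190*r - 18) = -574 - (190*(-91) - 18) = -574 - (-17290 - 18) = -574 - 1*(-17308) = -574 + 17308 = 16734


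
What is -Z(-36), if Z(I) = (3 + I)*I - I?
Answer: -1224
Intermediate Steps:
Z(I) = -I + I*(3 + I) (Z(I) = I*(3 + I) - I = -I + I*(3 + I))
-Z(-36) = -(-36)*(2 - 36) = -(-36)*(-34) = -1*1224 = -1224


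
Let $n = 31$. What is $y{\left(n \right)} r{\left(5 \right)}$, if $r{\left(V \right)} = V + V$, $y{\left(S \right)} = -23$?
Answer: $-230$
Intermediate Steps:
$r{\left(V \right)} = 2 V$
$y{\left(n \right)} r{\left(5 \right)} = - 23 \cdot 2 \cdot 5 = \left(-23\right) 10 = -230$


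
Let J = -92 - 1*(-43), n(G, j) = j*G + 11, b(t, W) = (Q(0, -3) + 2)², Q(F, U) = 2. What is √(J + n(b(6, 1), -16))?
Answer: 7*I*√6 ≈ 17.146*I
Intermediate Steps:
b(t, W) = 16 (b(t, W) = (2 + 2)² = 4² = 16)
n(G, j) = 11 + G*j (n(G, j) = G*j + 11 = 11 + G*j)
J = -49 (J = -92 + 43 = -49)
√(J + n(b(6, 1), -16)) = √(-49 + (11 + 16*(-16))) = √(-49 + (11 - 256)) = √(-49 - 245) = √(-294) = 7*I*√6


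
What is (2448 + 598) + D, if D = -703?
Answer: 2343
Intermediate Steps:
(2448 + 598) + D = (2448 + 598) - 703 = 3046 - 703 = 2343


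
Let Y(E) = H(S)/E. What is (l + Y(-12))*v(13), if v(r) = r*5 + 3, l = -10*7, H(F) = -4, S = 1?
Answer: -14212/3 ≈ -4737.3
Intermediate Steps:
Y(E) = -4/E
l = -70
v(r) = 3 + 5*r (v(r) = 5*r + 3 = 3 + 5*r)
(l + Y(-12))*v(13) = (-70 - 4/(-12))*(3 + 5*13) = (-70 - 4*(-1/12))*(3 + 65) = (-70 + 1/3)*68 = -209/3*68 = -14212/3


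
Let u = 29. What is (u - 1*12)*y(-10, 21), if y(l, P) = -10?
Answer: -170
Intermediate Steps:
(u - 1*12)*y(-10, 21) = (29 - 1*12)*(-10) = (29 - 12)*(-10) = 17*(-10) = -170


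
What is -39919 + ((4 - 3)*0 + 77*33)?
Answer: -37378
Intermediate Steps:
-39919 + ((4 - 3)*0 + 77*33) = -39919 + (1*0 + 2541) = -39919 + (0 + 2541) = -39919 + 2541 = -37378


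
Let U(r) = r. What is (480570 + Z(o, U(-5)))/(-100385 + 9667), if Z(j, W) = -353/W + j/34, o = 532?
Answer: -40855781/7711030 ≈ -5.2984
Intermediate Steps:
Z(j, W) = -353/W + j/34 (Z(j, W) = -353/W + j*(1/34) = -353/W + j/34)
(480570 + Z(o, U(-5)))/(-100385 + 9667) = (480570 + (-353/(-5) + (1/34)*532))/(-100385 + 9667) = (480570 + (-353*(-⅕) + 266/17))/(-90718) = (480570 + (353/5 + 266/17))*(-1/90718) = (480570 + 7331/85)*(-1/90718) = (40855781/85)*(-1/90718) = -40855781/7711030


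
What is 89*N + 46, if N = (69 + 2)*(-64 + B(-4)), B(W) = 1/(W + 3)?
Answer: -410689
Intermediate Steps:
B(W) = 1/(3 + W)
N = -4615 (N = (69 + 2)*(-64 + 1/(3 - 4)) = 71*(-64 + 1/(-1)) = 71*(-64 - 1) = 71*(-65) = -4615)
89*N + 46 = 89*(-4615) + 46 = -410735 + 46 = -410689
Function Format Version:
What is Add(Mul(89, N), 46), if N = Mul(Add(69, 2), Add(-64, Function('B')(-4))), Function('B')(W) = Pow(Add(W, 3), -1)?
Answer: -410689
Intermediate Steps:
Function('B')(W) = Pow(Add(3, W), -1)
N = -4615 (N = Mul(Add(69, 2), Add(-64, Pow(Add(3, -4), -1))) = Mul(71, Add(-64, Pow(-1, -1))) = Mul(71, Add(-64, -1)) = Mul(71, -65) = -4615)
Add(Mul(89, N), 46) = Add(Mul(89, -4615), 46) = Add(-410735, 46) = -410689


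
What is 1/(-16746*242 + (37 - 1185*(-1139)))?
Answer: -1/2702780 ≈ -3.6999e-7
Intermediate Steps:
1/(-16746*242 + (37 - 1185*(-1139))) = 1/(-4052532 + (37 + 1349715)) = 1/(-4052532 + 1349752) = 1/(-2702780) = -1/2702780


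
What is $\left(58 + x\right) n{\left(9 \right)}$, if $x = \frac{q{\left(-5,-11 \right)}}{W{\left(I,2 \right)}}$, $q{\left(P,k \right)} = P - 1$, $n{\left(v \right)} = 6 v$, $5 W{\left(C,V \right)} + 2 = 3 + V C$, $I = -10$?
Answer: $\frac{61128}{19} \approx 3217.3$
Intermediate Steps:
$W{\left(C,V \right)} = \frac{1}{5} + \frac{C V}{5}$ ($W{\left(C,V \right)} = - \frac{2}{5} + \frac{3 + V C}{5} = - \frac{2}{5} + \frac{3 + C V}{5} = - \frac{2}{5} + \left(\frac{3}{5} + \frac{C V}{5}\right) = \frac{1}{5} + \frac{C V}{5}$)
$q{\left(P,k \right)} = -1 + P$ ($q{\left(P,k \right)} = P - 1 = -1 + P$)
$x = \frac{30}{19}$ ($x = \frac{-1 - 5}{\frac{1}{5} + \frac{1}{5} \left(-10\right) 2} = - \frac{6}{\frac{1}{5} - 4} = - \frac{6}{- \frac{19}{5}} = \left(-6\right) \left(- \frac{5}{19}\right) = \frac{30}{19} \approx 1.5789$)
$\left(58 + x\right) n{\left(9 \right)} = \left(58 + \frac{30}{19}\right) 6 \cdot 9 = \frac{1132}{19} \cdot 54 = \frac{61128}{19}$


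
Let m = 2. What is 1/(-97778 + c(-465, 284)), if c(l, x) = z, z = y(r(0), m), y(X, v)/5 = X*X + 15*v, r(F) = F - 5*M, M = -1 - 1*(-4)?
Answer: -1/96503 ≈ -1.0362e-5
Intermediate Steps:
M = 3 (M = -1 + 4 = 3)
r(F) = -15 + F (r(F) = F - 5*3 = F - 1*15 = F - 15 = -15 + F)
y(X, v) = 5*X**2 + 75*v (y(X, v) = 5*(X*X + 15*v) = 5*(X**2 + 15*v) = 5*X**2 + 75*v)
z = 1275 (z = 5*(-15 + 0)**2 + 75*2 = 5*(-15)**2 + 150 = 5*225 + 150 = 1125 + 150 = 1275)
c(l, x) = 1275
1/(-97778 + c(-465, 284)) = 1/(-97778 + 1275) = 1/(-96503) = -1/96503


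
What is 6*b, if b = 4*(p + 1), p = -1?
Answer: 0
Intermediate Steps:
b = 0 (b = 4*(-1 + 1) = 4*0 = 0)
6*b = 6*0 = 0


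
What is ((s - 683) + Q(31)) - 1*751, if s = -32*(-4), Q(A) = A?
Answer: -1275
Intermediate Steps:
s = 128
((s - 683) + Q(31)) - 1*751 = ((128 - 683) + 31) - 1*751 = (-555 + 31) - 751 = -524 - 751 = -1275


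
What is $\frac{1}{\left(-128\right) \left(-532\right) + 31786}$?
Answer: $\frac{1}{99882} \approx 1.0012 \cdot 10^{-5}$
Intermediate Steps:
$\frac{1}{\left(-128\right) \left(-532\right) + 31786} = \frac{1}{68096 + 31786} = \frac{1}{99882}$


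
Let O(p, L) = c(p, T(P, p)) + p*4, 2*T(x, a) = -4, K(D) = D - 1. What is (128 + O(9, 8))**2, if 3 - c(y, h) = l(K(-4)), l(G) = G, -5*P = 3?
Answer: 29584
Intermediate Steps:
P = -3/5 (P = -1/5*3 = -3/5 ≈ -0.60000)
K(D) = -1 + D
T(x, a) = -2 (T(x, a) = (1/2)*(-4) = -2)
c(y, h) = 8 (c(y, h) = 3 - (-1 - 4) = 3 - 1*(-5) = 3 + 5 = 8)
O(p, L) = 8 + 4*p (O(p, L) = 8 + p*4 = 8 + 4*p)
(128 + O(9, 8))**2 = (128 + (8 + 4*9))**2 = (128 + (8 + 36))**2 = (128 + 44)**2 = 172**2 = 29584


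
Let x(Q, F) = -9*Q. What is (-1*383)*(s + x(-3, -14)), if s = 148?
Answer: -67025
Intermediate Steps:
(-1*383)*(s + x(-3, -14)) = (-1*383)*(148 - 9*(-3)) = -383*(148 + 27) = -383*175 = -67025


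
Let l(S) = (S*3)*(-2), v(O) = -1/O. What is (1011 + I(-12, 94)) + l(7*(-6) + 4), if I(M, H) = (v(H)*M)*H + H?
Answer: 1345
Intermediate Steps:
I(M, H) = H - M (I(M, H) = ((-1/H)*M)*H + H = (-M/H)*H + H = -M + H = H - M)
l(S) = -6*S (l(S) = (3*S)*(-2) = -6*S)
(1011 + I(-12, 94)) + l(7*(-6) + 4) = (1011 + (94 - 1*(-12))) - 6*(7*(-6) + 4) = (1011 + (94 + 12)) - 6*(-42 + 4) = (1011 + 106) - 6*(-38) = 1117 + 228 = 1345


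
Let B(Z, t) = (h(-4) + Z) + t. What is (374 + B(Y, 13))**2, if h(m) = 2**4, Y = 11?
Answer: 171396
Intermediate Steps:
h(m) = 16
B(Z, t) = 16 + Z + t (B(Z, t) = (16 + Z) + t = 16 + Z + t)
(374 + B(Y, 13))**2 = (374 + (16 + 11 + 13))**2 = (374 + 40)**2 = 414**2 = 171396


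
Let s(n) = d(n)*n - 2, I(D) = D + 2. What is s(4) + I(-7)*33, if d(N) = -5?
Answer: -187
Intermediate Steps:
I(D) = 2 + D
s(n) = -2 - 5*n (s(n) = -5*n - 2 = -2 - 5*n)
s(4) + I(-7)*33 = (-2 - 5*4) + (2 - 7)*33 = (-2 - 20) - 5*33 = -22 - 165 = -187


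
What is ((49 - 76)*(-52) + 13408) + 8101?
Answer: 22913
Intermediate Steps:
((49 - 76)*(-52) + 13408) + 8101 = (-27*(-52) + 13408) + 8101 = (1404 + 13408) + 8101 = 14812 + 8101 = 22913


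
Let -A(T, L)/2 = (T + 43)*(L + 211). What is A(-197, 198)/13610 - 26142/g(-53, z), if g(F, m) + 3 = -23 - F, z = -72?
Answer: -58731896/61245 ≈ -958.97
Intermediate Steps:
g(F, m) = -26 - F (g(F, m) = -3 + (-23 - F) = -26 - F)
A(T, L) = -2*(43 + T)*(211 + L) (A(T, L) = -2*(T + 43)*(L + 211) = -2*(43 + T)*(211 + L))
A(-197, 198)/13610 - 26142/g(-53, z) = (-18146 - 422*(-197) - 86*198 - 2*198*(-197))/13610 - 26142/(-26 - 1*(-53)) = (-18146 + 83134 - 17028 + 78012)*(1/13610) - 26142/(-26 + 53) = 125972*(1/13610) - 26142/27 = 62986/6805 - 26142*1/27 = 62986/6805 - 8714/9 = -58731896/61245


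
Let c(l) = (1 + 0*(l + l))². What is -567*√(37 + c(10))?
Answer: -567*√38 ≈ -3495.2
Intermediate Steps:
c(l) = 1 (c(l) = (1 + 0*(2*l))² = (1 + 0)² = 1² = 1)
-567*√(37 + c(10)) = -567*√(37 + 1) = -567*√38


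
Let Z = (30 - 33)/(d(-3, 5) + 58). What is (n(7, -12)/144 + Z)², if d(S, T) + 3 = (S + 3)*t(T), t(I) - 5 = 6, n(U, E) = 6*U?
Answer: 97969/1742400 ≈ 0.056226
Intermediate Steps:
t(I) = 11 (t(I) = 5 + 6 = 11)
d(S, T) = 30 + 11*S (d(S, T) = -3 + (S + 3)*11 = -3 + (3 + S)*11 = -3 + (33 + 11*S) = 30 + 11*S)
Z = -3/55 (Z = (30 - 33)/((30 + 11*(-3)) + 58) = -3/((30 - 33) + 58) = -3/(-3 + 58) = -3/55 ≈ -0.054545)
(n(7, -12)/144 + Z)² = ((6*7)/144 - 3/55)² = (42*(1/144) - 3/55)² = (7/24 - 3/55)² = (313/1320)² = 97969/1742400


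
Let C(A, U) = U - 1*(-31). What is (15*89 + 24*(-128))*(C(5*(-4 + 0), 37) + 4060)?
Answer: -7170336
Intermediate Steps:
C(A, U) = 31 + U (C(A, U) = U + 31 = 31 + U)
(15*89 + 24*(-128))*(C(5*(-4 + 0), 37) + 4060) = (15*89 + 24*(-128))*((31 + 37) + 4060) = (1335 - 3072)*(68 + 4060) = -1737*4128 = -7170336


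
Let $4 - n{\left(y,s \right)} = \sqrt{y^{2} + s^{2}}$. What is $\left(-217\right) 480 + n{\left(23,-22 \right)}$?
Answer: $-104156 - \sqrt{1013} \approx -1.0419 \cdot 10^{5}$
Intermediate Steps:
$n{\left(y,s \right)} = 4 - \sqrt{s^{2} + y^{2}}$ ($n{\left(y,s \right)} = 4 - \sqrt{y^{2} + s^{2}} = 4 - \sqrt{s^{2} + y^{2}}$)
$\left(-217\right) 480 + n{\left(23,-22 \right)} = \left(-217\right) 480 + \left(4 - \sqrt{\left(-22\right)^{2} + 23^{2}}\right) = -104160 + \left(4 - \sqrt{484 + 529}\right) = -104160 + \left(4 - \sqrt{1013}\right) = -104156 - \sqrt{1013}$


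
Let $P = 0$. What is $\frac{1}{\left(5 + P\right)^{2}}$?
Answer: $\frac{1}{25} \approx 0.04$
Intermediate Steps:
$\frac{1}{\left(5 + P\right)^{2}} = \frac{1}{\left(5 + 0\right)^{2}} = \frac{1}{5^{2}} = \frac{1}{25}$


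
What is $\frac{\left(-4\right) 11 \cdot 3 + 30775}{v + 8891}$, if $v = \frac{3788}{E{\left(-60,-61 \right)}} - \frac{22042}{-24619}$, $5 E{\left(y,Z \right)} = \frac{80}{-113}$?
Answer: $- \frac{3017600068}{1758865525} \approx -1.7157$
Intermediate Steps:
$E{\left(y,Z \right)} = - \frac{16}{113}$ ($E{\left(y,Z \right)} = \frac{80 \frac{1}{-113}}{5} = \frac{80 \left(- \frac{1}{113}\right)}{5} = \frac{1}{5} \left(- \frac{80}{113}\right) = - \frac{16}{113}$)
$v = - \frac{2634415641}{98476}$ ($v = \frac{3788}{- \frac{16}{113}} - \frac{22042}{-24619} = 3788 \left(- \frac{113}{16}\right) - - \frac{22042}{24619} = - \frac{107011}{4} + \frac{22042}{24619} = - \frac{2634415641}{98476} \approx -26752.0$)
$\frac{\left(-4\right) 11 \cdot 3 + 30775}{v + 8891} = \frac{\left(-4\right) 11 \cdot 3 + 30775}{- \frac{2634415641}{98476} + 8891} = \frac{\left(-44\right) 3 + 30775}{- \frac{1758865525}{98476}} = \left(-132 + 30775\right) \left(- \frac{98476}{1758865525}\right) = 30643 \left(- \frac{98476}{1758865525}\right) = - \frac{3017600068}{1758865525}$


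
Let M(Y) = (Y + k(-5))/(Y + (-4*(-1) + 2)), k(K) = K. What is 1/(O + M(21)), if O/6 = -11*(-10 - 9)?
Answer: 27/33874 ≈ 0.00079707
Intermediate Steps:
M(Y) = (-5 + Y)/(6 + Y) (M(Y) = (Y - 5)/(Y + (-4*(-1) + 2)) = (-5 + Y)/(Y + (4 + 2)) = (-5 + Y)/(Y + 6) = (-5 + Y)/(6 + Y))
O = 1254 (O = 6*(-11*(-10 - 9)) = 6*(-11*(-19)) = 6*209 = 1254)
1/(O + M(21)) = 1/(1254 + (-5 + 21)/(6 + 21)) = 1/(1254 + 16/27) = 1/(33874/27) = 27/33874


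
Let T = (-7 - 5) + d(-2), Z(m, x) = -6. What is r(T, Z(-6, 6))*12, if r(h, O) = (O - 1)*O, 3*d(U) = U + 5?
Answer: 504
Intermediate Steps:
d(U) = 5/3 + U/3 (d(U) = (U + 5)/3 = (5 + U)/3 = 5/3 + U/3)
T = -11 (T = (-7 - 5) + (5/3 + (⅓)*(-2)) = -12 + (5/3 - ⅔) = -12 + 1 = -11)
r(h, O) = O*(-1 + O) (r(h, O) = (-1 + O)*O = O*(-1 + O))
r(T, Z(-6, 6))*12 = -6*(-1 - 6)*12 = -6*(-7)*12 = 42*12 = 504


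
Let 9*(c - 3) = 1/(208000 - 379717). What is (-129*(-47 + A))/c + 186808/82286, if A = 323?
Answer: -1131716037420442/95376838597 ≈ -11866.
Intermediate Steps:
c = 4636358/1545453 (c = 3 + 1/(9*(208000 - 379717)) = 3 + (⅑)/(-171717) = 3 + (⅑)*(-1/171717) = 3 - 1/1545453 = 4636358/1545453 ≈ 3.0000)
(-129*(-47 + A))/c + 186808/82286 = (-129*(-47 + 323))/(4636358/1545453) + 186808/82286 = -129*276*(1545453/4636358) + 186808*(1/82286) = -35604*1545453/4636358 + 93404/41143 = -27512154306/2318179 + 93404/41143 = -1131716037420442/95376838597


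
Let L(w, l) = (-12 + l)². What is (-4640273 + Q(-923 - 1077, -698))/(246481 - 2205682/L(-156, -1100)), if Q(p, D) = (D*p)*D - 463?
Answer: -605318420104192/152391197991 ≈ -3972.1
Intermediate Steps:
Q(p, D) = -463 + p*D² (Q(p, D) = p*D² - 463 = -463 + p*D²)
(-4640273 + Q(-923 - 1077, -698))/(246481 - 2205682/L(-156, -1100)) = (-4640273 + (-463 + (-923 - 1077)*(-698)²))/(246481 - 2205682/(-12 - 1100)²) = (-4640273 + (-463 - 2000*487204))/(246481 - 2205682/((-1112)²)) = (-4640273 + (-463 - 974408000))/(246481 - 2205682/1236544) = (-4640273 - 974408463)/(246481 - 2205682*1/1236544) = -979048736/(246481 - 1102841/618272) = -979048736/152391197991/618272 = -979048736*618272/152391197991 = -605318420104192/152391197991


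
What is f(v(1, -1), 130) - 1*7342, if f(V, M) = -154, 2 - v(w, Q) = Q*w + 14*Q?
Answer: -7496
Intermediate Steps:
v(w, Q) = 2 - 14*Q - Q*w (v(w, Q) = 2 - (Q*w + 14*Q) = 2 - (14*Q + Q*w) = 2 + (-14*Q - Q*w) = 2 - 14*Q - Q*w)
f(v(1, -1), 130) - 1*7342 = -154 - 1*7342 = -154 - 7342 = -7496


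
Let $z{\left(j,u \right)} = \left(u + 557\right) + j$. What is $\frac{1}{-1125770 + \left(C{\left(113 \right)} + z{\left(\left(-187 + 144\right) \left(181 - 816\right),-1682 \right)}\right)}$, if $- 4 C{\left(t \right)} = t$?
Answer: $- \frac{4}{4398473} \approx -9.0941 \cdot 10^{-7}$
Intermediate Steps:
$C{\left(t \right)} = - \frac{t}{4}$
$z{\left(j,u \right)} = 557 + j + u$ ($z{\left(j,u \right)} = \left(557 + u\right) + j = 557 + j + u$)
$\frac{1}{-1125770 + \left(C{\left(113 \right)} + z{\left(\left(-187 + 144\right) \left(181 - 816\right),-1682 \right)}\right)} = \frac{1}{-1125770 - \left(\frac{4613}{4} - \left(-187 + 144\right) \left(181 - 816\right)\right)} = \frac{1}{-1125770 - - \frac{104607}{4}} = \frac{1}{-1125770 + \left(- \frac{113}{4} + \left(557 + 27305 - 1682\right)\right)} = \frac{1}{-1125770 + \left(- \frac{113}{4} + 26180\right)} = \frac{1}{-1125770 + \frac{104607}{4}} = \frac{1}{- \frac{4398473}{4}} = - \frac{4}{4398473}$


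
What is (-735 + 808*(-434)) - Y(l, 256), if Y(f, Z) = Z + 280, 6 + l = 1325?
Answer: -351943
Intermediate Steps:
l = 1319 (l = -6 + 1325 = 1319)
Y(f, Z) = 280 + Z
(-735 + 808*(-434)) - Y(l, 256) = (-735 + 808*(-434)) - (280 + 256) = (-735 - 350672) - 1*536 = -351407 - 536 = -351943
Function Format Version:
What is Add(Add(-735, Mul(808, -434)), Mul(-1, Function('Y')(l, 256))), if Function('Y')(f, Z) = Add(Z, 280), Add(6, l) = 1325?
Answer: -351943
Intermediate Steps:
l = 1319 (l = Add(-6, 1325) = 1319)
Function('Y')(f, Z) = Add(280, Z)
Add(Add(-735, Mul(808, -434)), Mul(-1, Function('Y')(l, 256))) = Add(Add(-735, Mul(808, -434)), Mul(-1, Add(280, 256))) = Add(Add(-735, -350672), Mul(-1, 536)) = Add(-351407, -536) = -351943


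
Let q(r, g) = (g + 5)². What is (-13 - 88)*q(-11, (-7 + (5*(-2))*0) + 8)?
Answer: -3636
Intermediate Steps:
q(r, g) = (5 + g)²
(-13 - 88)*q(-11, (-7 + (5*(-2))*0) + 8) = (-13 - 88)*(5 + ((-7 + (5*(-2))*0) + 8))² = -101*(5 + ((-7 - 10*0) + 8))² = -101*(5 + ((-7 + 0) + 8))² = -101*(5 + (-7 + 8))² = -101*(5 + 1)² = -101*6² = -101*36 = -3636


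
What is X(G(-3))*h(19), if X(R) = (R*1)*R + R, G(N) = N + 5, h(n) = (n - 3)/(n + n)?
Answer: 48/19 ≈ 2.5263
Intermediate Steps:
h(n) = (-3 + n)/(2*n) (h(n) = (-3 + n)/((2*n)) = (-3 + n)*(1/(2*n)) = (-3 + n)/(2*n))
G(N) = 5 + N
X(R) = R + R**2 (X(R) = R*R + R = R**2 + R = R + R**2)
X(G(-3))*h(19) = ((5 - 3)*(1 + (5 - 3)))*((1/2)*(-3 + 19)/19) = (2*(1 + 2))*((1/2)*(1/19)*16) = (2*3)*(8/19) = 6*(8/19) = 48/19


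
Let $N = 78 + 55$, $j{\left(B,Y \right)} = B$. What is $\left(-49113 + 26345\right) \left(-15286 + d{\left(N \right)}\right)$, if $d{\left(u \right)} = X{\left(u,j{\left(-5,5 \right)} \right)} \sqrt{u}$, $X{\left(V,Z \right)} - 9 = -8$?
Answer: $348031648 - 22768 \sqrt{133} \approx 3.4777 \cdot 10^{8}$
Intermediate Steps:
$X{\left(V,Z \right)} = 1$ ($X{\left(V,Z \right)} = 9 - 8 = 1$)
$N = 133$
$d{\left(u \right)} = \sqrt{u}$ ($d{\left(u \right)} = 1 \sqrt{u} = \sqrt{u}$)
$\left(-49113 + 26345\right) \left(-15286 + d{\left(N \right)}\right) = \left(-49113 + 26345\right) \left(-15286 + \sqrt{133}\right) = - 22768 \left(-15286 + \sqrt{133}\right) = 348031648 - 22768 \sqrt{133}$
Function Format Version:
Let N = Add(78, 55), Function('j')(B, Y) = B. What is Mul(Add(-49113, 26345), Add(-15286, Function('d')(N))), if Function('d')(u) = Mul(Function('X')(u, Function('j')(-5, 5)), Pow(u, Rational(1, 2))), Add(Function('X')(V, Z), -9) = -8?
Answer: Add(348031648, Mul(-22768, Pow(133, Rational(1, 2)))) ≈ 3.4777e+8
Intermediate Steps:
Function('X')(V, Z) = 1 (Function('X')(V, Z) = Add(9, -8) = 1)
N = 133
Function('d')(u) = Pow(u, Rational(1, 2)) (Function('d')(u) = Mul(1, Pow(u, Rational(1, 2))) = Pow(u, Rational(1, 2)))
Mul(Add(-49113, 26345), Add(-15286, Function('d')(N))) = Mul(Add(-49113, 26345), Add(-15286, Pow(133, Rational(1, 2)))) = Mul(-22768, Add(-15286, Pow(133, Rational(1, 2)))) = Add(348031648, Mul(-22768, Pow(133, Rational(1, 2))))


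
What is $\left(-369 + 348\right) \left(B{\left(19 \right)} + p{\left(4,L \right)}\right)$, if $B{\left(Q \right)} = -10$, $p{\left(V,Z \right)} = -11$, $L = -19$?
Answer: $441$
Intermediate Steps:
$\left(-369 + 348\right) \left(B{\left(19 \right)} + p{\left(4,L \right)}\right) = \left(-369 + 348\right) \left(-10 - 11\right) = \left(-21\right) \left(-21\right) = 441$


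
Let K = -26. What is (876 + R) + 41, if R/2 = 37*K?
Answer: -1007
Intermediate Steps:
R = -1924 (R = 2*(37*(-26)) = 2*(-962) = -1924)
(876 + R) + 41 = (876 - 1924) + 41 = -1048 + 41 = -1007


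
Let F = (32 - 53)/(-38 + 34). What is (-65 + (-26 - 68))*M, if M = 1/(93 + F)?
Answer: -212/131 ≈ -1.6183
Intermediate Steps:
F = 21/4 (F = -21/(-4) = -21*(-1/4) = 21/4 ≈ 5.2500)
M = 4/393 (M = 1/(93 + 21/4) = 1/(393/4) = 4/393 ≈ 0.010178)
(-65 + (-26 - 68))*M = (-65 + (-26 - 68))*(4/393) = (-65 - 94)*(4/393) = -159*4/393 = -212/131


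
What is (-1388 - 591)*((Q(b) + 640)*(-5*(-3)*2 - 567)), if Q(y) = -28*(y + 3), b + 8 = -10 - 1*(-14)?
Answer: 709898964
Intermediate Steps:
b = -4 (b = -8 + (-10 - 1*(-14)) = -8 + (-10 + 14) = -8 + 4 = -4)
Q(y) = -84 - 28*y (Q(y) = -28*(3 + y) = -84 - 28*y)
(-1388 - 591)*((Q(b) + 640)*(-5*(-3)*2 - 567)) = (-1388 - 591)*(((-84 - 28*(-4)) + 640)*(-5*(-3)*2 - 567)) = -1979*((-84 + 112) + 640)*(15*2 - 567) = -1979*(28 + 640)*(30 - 567) = -1321972*(-537) = -1979*(-358716) = 709898964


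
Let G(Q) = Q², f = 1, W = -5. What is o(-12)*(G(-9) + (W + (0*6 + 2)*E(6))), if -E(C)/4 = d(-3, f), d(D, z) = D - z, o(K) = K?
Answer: -1296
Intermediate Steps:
E(C) = 16 (E(C) = -4*(-3 - 1*1) = -4*(-3 - 1) = -4*(-4) = 16)
o(-12)*(G(-9) + (W + (0*6 + 2)*E(6))) = -12*((-9)² + (-5 + (0*6 + 2)*16)) = -12*(81 + (-5 + (0 + 2)*16)) = -12*(81 + (-5 + 2*16)) = -12*(81 + (-5 + 32)) = -12*(81 + 27) = -12*108 = -1296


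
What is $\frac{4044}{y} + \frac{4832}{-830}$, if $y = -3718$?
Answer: $- \frac{5330474}{771485} \approx -6.9094$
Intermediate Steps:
$\frac{4044}{y} + \frac{4832}{-830} = \frac{4044}{-3718} + \frac{4832}{-830} = 4044 \left(- \frac{1}{3718}\right) + 4832 \left(- \frac{1}{830}\right) = - \frac{2022}{1859} - \frac{2416}{415} = - \frac{5330474}{771485}$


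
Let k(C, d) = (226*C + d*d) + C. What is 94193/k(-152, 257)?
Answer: 94193/31545 ≈ 2.9860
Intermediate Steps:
k(C, d) = d**2 + 227*C (k(C, d) = (226*C + d**2) + C = (d**2 + 226*C) + C = d**2 + 227*C)
94193/k(-152, 257) = 94193/(257**2 + 227*(-152)) = 94193/(66049 - 34504) = 94193/31545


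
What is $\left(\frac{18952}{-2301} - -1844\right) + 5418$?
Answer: $\frac{16690910}{2301} \approx 7253.8$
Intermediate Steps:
$\left(\frac{18952}{-2301} - -1844\right) + 5418 = \left(18952 \left(- \frac{1}{2301}\right) + \left(-4147 + 5991\right)\right) + 5418 = \left(- \frac{18952}{2301} + 1844\right) + 5418 = \frac{4224092}{2301} + 5418 = \frac{16690910}{2301}$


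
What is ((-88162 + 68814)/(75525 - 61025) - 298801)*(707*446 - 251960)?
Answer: -68631086469244/3625 ≈ -1.8933e+10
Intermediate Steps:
((-88162 + 68814)/(75525 - 61025) - 298801)*(707*446 - 251960) = (-19348/14500 - 298801)*(315322 - 251960) = (-19348*1/14500 - 298801)*63362 = (-4837/3625 - 298801)*63362 = -1083158462/3625*63362 = -68631086469244/3625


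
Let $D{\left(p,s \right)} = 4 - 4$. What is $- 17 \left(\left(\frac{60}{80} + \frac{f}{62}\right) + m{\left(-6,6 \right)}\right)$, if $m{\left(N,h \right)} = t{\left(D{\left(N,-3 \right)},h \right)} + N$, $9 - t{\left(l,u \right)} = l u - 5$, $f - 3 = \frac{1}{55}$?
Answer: $- \frac{1020119}{6820} \approx -149.58$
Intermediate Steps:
$f = \frac{166}{55}$ ($f = 3 + \frac{1}{55} = \frac{166}{55} \approx 3.0182$)
$D{\left(p,s \right)} = 0$ ($D{\left(p,s \right)} = 4 - 4 = 0$)
$t{\left(l,u \right)} = 14 - l u$ ($t{\left(l,u \right)} = 9 - \left(l u - 5\right) = 9 - \left(-5 + l u\right) = 14 - l u$)
$m{\left(N,h \right)} = 14 + N$ ($m{\left(N,h \right)} = \left(14 - 0 h\right) + N = \left(14 + 0\right) + N = 14 + N$)
$- 17 \left(\left(\frac{60}{80} + \frac{f}{62}\right) + m{\left(-6,6 \right)}\right) = - 17 \left(\left(\frac{60}{80} + \frac{166}{55 \cdot 62}\right) + \left(14 - 6\right)\right) = - 17 \left(\left(60 \cdot \frac{1}{80} + \frac{166}{55} \cdot \frac{1}{62}\right) + 8\right) = - 17 \left(\left(\frac{3}{4} + \frac{83}{1705}\right) + 8\right) = - 17 \left(\frac{5447}{6820} + 8\right) = \left(-17\right) \frac{60007}{6820} = - \frac{1020119}{6820}$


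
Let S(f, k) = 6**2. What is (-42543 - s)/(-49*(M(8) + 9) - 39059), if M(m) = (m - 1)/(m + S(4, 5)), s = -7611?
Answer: 1537008/1738343 ≈ 0.88418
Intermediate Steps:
S(f, k) = 36
M(m) = (-1 + m)/(36 + m) (M(m) = (m - 1)/(m + 36) = (-1 + m)/(36 + m))
(-42543 - s)/(-49*(M(8) + 9) - 39059) = (-42543 - 1*(-7611))/(-49*((-1 + 8)/(36 + 8) + 9) - 39059) = (-42543 + 7611)/(-49*(7/44 + 9) - 39059) = -34932/(-49*((1/44)*7 + 9) - 39059) = -34932/(-49*(7/44 + 9) - 39059) = -34932/(-49*403/44 - 39059) = -34932/(-19747/44 - 39059) = -34932/(-1738343/44) = -34932*(-44/1738343) = 1537008/1738343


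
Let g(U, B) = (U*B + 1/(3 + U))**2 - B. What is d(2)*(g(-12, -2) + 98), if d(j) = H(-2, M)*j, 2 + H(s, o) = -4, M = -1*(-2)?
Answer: -217300/27 ≈ -8048.1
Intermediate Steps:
M = 2
H(s, o) = -6 (H(s, o) = -2 - 4 = -6)
d(j) = -6*j
g(U, B) = (1/(3 + U) + B*U)**2 - B (g(U, B) = (B*U + 1/(3 + U))**2 - B = (1/(3 + U) + B*U)**2 - B)
d(2)*(g(-12, -2) + 98) = (-6*2)*((-1*(-2) + (1 - 2*(-12)**2 + 3*(-2)*(-12))**2/(3 - 12)**2) + 98) = -12*((2 + (1 - 2*144 + 72)**2/(-9)**2) + 98) = -12*((2 + (1 - 288 + 72)**2/81) + 98) = -12*((2 + (1/81)*(-215)**2) + 98) = -12*((2 + (1/81)*46225) + 98) = -12*((2 + 46225/81) + 98) = -12*(46387/81 + 98) = -12*54325/81 = -217300/27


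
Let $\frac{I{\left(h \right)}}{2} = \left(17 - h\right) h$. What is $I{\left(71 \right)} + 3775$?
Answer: $-3893$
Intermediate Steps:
$I{\left(h \right)} = 2 h \left(17 - h\right)$ ($I{\left(h \right)} = 2 \left(17 - h\right) h = 2 h \left(17 - h\right)$)
$I{\left(71 \right)} + 3775 = 2 \cdot 71 \left(17 - 71\right) + 3775 = 2 \cdot 71 \left(-54\right) + 3775 = -7668 + 3775 = -3893$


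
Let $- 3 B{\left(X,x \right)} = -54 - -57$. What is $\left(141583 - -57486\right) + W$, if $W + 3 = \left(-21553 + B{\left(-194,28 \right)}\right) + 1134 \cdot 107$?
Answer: $298850$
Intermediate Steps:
$B{\left(X,x \right)} = -1$ ($B{\left(X,x \right)} = - \frac{-54 - -57}{3} = - \frac{-54 + 57}{3} = \left(- \frac{1}{3}\right) 3 = -1$)
$W = 99781$ ($W = -3 + \left(\left(-21553 - 1\right) + 1134 \cdot 107\right) = -3 + \left(-21554 + 121338\right) = -3 + 99784 = 99781$)
$\left(141583 - -57486\right) + W = \left(141583 - -57486\right) + 99781 = \left(141583 + 57486\right) + 99781 = 199069 + 99781 = 298850$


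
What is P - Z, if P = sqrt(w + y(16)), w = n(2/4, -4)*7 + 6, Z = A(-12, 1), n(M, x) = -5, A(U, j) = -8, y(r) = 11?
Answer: 8 + 3*I*sqrt(2) ≈ 8.0 + 4.2426*I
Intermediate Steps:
Z = -8
w = -29 (w = -5*7 + 6 = -35 + 6 = -29)
P = 3*I*sqrt(2) (P = sqrt(-29 + 11) = sqrt(-18) = 3*I*sqrt(2) ≈ 4.2426*I)
P - Z = 3*I*sqrt(2) - 1*(-8) = 3*I*sqrt(2) + 8 = 8 + 3*I*sqrt(2)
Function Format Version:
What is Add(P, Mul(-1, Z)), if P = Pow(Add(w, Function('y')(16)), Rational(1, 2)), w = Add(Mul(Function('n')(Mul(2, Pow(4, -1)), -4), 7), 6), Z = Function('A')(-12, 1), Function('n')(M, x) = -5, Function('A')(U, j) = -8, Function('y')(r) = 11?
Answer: Add(8, Mul(3, I, Pow(2, Rational(1, 2)))) ≈ Add(8.0000, Mul(4.2426, I))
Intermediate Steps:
Z = -8
w = -29 (w = Add(Mul(-5, 7), 6) = Add(-35, 6) = -29)
P = Mul(3, I, Pow(2, Rational(1, 2))) (P = Pow(Add(-29, 11), Rational(1, 2)) = Pow(-18, Rational(1, 2)) = Mul(3, I, Pow(2, Rational(1, 2))) ≈ Mul(4.2426, I))
Add(P, Mul(-1, Z)) = Add(Mul(3, I, Pow(2, Rational(1, 2))), Mul(-1, -8)) = Add(Mul(3, I, Pow(2, Rational(1, 2))), 8) = Add(8, Mul(3, I, Pow(2, Rational(1, 2))))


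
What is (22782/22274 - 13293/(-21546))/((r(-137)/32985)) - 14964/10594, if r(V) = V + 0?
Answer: -121683350358649/307115938934 ≈ -396.21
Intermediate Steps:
r(V) = V
(22782/22274 - 13293/(-21546))/((r(-137)/32985)) - 14964/10594 = (22782/22274 - 13293/(-21546))/((-137/32985)) - 14964/10594 = (22782*(1/22274) - 13293*(-1/21546))/((-137*1/32985)) - 14964*1/10594 = (11391/11137 + 211/342)/(-137/32985) - 7482/5297 = (6245629/3808854)*(-32985/137) - 7482/5297 = -22890230285/57979222 - 7482/5297 = -121683350358649/307115938934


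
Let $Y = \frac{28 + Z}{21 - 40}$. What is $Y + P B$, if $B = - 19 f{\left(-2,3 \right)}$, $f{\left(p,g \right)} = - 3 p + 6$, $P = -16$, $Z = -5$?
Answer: $\frac{69289}{19} \approx 3646.8$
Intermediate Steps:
$Y = - \frac{23}{19}$ ($Y = \frac{28 - 5}{21 - 40} = \frac{23}{-19} = 23 \left(- \frac{1}{19}\right) = - \frac{23}{19} \approx -1.2105$)
$f{\left(p,g \right)} = 6 - 3 p$
$B = -228$ ($B = - 19 \left(6 - -6\right) = - 19 \left(6 + 6\right) = \left(-19\right) 12 = -228$)
$Y + P B = - \frac{23}{19} - -3648 = - \frac{23}{19} + 3648 = \frac{69289}{19}$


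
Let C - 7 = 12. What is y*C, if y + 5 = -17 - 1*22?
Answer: -836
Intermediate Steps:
C = 19 (C = 7 + 12 = 19)
y = -44 (y = -5 + (-17 - 1*22) = -5 + (-17 - 22) = -5 - 39 = -44)
y*C = -44*19 = -836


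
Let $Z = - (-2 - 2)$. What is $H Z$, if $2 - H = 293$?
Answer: $-1164$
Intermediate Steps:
$H = -291$ ($H = 2 - 293 = -291$)
$Z = 4$ ($Z = \left(-1\right) \left(-4\right) = 4$)
$H Z = \left(-291\right) 4 = -1164$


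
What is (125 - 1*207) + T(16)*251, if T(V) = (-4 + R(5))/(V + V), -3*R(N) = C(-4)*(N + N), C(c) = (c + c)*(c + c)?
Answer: -42881/24 ≈ -1786.7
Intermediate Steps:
C(c) = 4*c² (C(c) = (2*c)*(2*c) = 4*c²)
R(N) = -128*N/3 (R(N) = -4*(-4)²*(N + N)/3 = -4*16*2*N/3 = -64*2*N/3 = -128*N/3)
T(V) = -326/(3*V) (T(V) = (-4 - 128/3*5)/(V + V) = (-4 - 640/3)/((2*V)) = -326/(3*V))
(125 - 1*207) + T(16)*251 = (125 - 1*207) - 326/3/16*251 = (125 - 207) - 326/3*1/16*251 = -82 - 163/24*251 = -82 - 40913/24 = -42881/24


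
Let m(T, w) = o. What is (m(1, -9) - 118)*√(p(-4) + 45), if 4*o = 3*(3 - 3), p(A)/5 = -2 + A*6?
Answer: -118*I*√85 ≈ -1087.9*I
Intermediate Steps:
p(A) = -10 + 30*A (p(A) = 5*(-2 + A*6) = 5*(-2 + 6*A) = -10 + 30*A)
o = 0 (o = (3*(3 - 3))/4 = (3*0)/4 = (¼)*0 = 0)
m(T, w) = 0
(m(1, -9) - 118)*√(p(-4) + 45) = (0 - 118)*√((-10 + 30*(-4)) + 45) = -118*√((-10 - 120) + 45) = -118*√(-130 + 45) = -118*I*√85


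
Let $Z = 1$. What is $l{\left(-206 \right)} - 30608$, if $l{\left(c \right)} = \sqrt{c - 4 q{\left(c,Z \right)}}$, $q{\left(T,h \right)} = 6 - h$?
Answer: $-30608 + i \sqrt{226} \approx -30608.0 + 15.033 i$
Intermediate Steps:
$l{\left(c \right)} = \sqrt{-20 + c}$ ($l{\left(c \right)} = \sqrt{c - 4 \left(6 - 1\right)} = \sqrt{c - 20} = \sqrt{-20 + c}$)
$l{\left(-206 \right)} - 30608 = \sqrt{-20 - 206} - 30608 = \sqrt{-226} - 30608 = i \sqrt{226} - 30608 = -30608 + i \sqrt{226}$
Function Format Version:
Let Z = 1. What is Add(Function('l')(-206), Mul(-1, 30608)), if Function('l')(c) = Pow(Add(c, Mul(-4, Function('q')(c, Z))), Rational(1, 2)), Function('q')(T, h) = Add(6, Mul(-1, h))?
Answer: Add(-30608, Mul(I, Pow(226, Rational(1, 2)))) ≈ Add(-30608., Mul(15.033, I))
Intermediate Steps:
Function('l')(c) = Pow(Add(-20, c), Rational(1, 2)) (Function('l')(c) = Pow(Add(c, Mul(-4, Add(6, Mul(-1, 1)))), Rational(1, 2)) = Pow(Add(c, Mul(-4, Add(6, -1))), Rational(1, 2)) = Pow(Add(c, Mul(-4, 5)), Rational(1, 2)) = Pow(Add(c, -20), Rational(1, 2)) = Pow(Add(-20, c), Rational(1, 2)))
Add(Function('l')(-206), Mul(-1, 30608)) = Add(Pow(Add(-20, -206), Rational(1, 2)), Mul(-1, 30608)) = Add(Pow(-226, Rational(1, 2)), -30608) = Add(Mul(I, Pow(226, Rational(1, 2))), -30608) = Add(-30608, Mul(I, Pow(226, Rational(1, 2))))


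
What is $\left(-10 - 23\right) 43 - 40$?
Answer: $-1459$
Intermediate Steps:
$\left(-10 - 23\right) 43 - 40 = \left(-33\right) 43 - 40 = -1419 - 40 = -1459$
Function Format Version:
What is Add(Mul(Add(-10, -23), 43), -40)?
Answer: -1459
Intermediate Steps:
Add(Mul(Add(-10, -23), 43), -40) = Add(Mul(-33, 43), -40) = Add(-1419, -40) = -1459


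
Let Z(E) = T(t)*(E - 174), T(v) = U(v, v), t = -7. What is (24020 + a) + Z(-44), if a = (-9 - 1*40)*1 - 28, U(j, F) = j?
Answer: 25469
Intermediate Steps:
T(v) = v
Z(E) = 1218 - 7*E (Z(E) = -7*(E - 174) = -7*(-174 + E) = 1218 - 7*E)
a = -77 (a = (-9 - 40)*1 - 28 = -49*1 - 28 = -49 - 28 = -77)
(24020 + a) + Z(-44) = (24020 - 77) + (1218 - 7*(-44)) = 23943 + (1218 + 308) = 23943 + 1526 = 25469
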